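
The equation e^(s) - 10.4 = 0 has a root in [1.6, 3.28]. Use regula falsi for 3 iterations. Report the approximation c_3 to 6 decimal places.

f(1.600000) = -5.446968, f(3.280000) = 16.175773
step 1: c = 2.023207, f(c) = -2.837457 < 0 → new bracket [2.023207, 3.280000]
step 2: c = 2.210766, f(c) = -1.277297 < 0 → new bracket [2.210766, 3.280000]
step 3: c = 2.289018, f(c) = -0.534758 < 0 → new bracket [2.289018, 3.280000]

2.289018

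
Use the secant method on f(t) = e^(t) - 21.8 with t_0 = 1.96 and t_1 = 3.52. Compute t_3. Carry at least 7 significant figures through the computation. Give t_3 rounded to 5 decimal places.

3.02661

Secant update: t_(k+1) = t_k − f(t_k)·(t_k − t_(k-1))/(f(t_k) − f(t_(k-1))).
f(t_0) = -14.700673, f(t_1) = 11.984428
t_2 = 3.520000 - (11.984428)·(3.520000 - 1.960000)/(11.984428 - (-14.700673)) = 2.819395; f(t_2) = -5.033292
t_3 = 2.819395 - (-5.033292)·(2.819395 - 3.520000)/(-5.033292 - (11.984428)) = 3.026612; f(t_3) = -1.172781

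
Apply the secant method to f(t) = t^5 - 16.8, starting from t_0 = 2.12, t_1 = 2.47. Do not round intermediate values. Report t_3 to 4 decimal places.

Secant update: t_(k+1) = t_k − f(t_k)·(t_k − t_(k-1))/(f(t_k) − f(t_(k-1))).
f(t_0) = 26.023218, f(t_1) = 75.135823
t_2 = 2.470000 - (75.135823)·(2.470000 - 2.120000)/(75.135823 - (26.023218)) = 1.934546; f(t_2) = 10.295387
t_3 = 1.934546 - (10.295387)·(1.934546 - 2.470000)/(10.295387 - (75.135823)) = 1.849526; f(t_3) = 4.842268

1.8495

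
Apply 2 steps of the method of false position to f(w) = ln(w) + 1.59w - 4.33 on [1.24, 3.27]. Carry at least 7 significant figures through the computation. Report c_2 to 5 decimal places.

2.22491

f(1.240000) = -2.143289, f(3.270000) = 2.054090
step 1: c = 2.276570, f(c) = 0.112416 > 0 → new bracket [1.240000, 2.276570]
step 2: c = 2.224911, f(c) = 0.007326 > 0 → new bracket [1.240000, 2.224911]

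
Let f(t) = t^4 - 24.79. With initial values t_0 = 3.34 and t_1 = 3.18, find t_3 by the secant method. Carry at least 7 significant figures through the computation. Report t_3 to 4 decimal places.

f(t_0) = 99.657411, f(t_1) = 77.470634
t_2 = 3.180000 - (77.470634)·(3.180000 - 3.340000)/(77.470634 - (99.657411)) = 2.621320; f(t_2) = 22.425043
t_3 = 2.621320 - (22.425043)·(2.621320 - 3.180000)/(22.425043 - (77.470634)) = 2.393720; f(t_3) = 8.041682

2.3937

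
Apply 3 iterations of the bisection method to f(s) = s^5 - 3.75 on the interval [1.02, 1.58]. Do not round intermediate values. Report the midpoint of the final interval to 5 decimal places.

f(1.020000) = -2.645919, f(1.580000) = 6.096580 (opposite signs)
step 1: m = 1.300000, f(m) = -0.037070 < 0 → root in [1.300000, 1.580000]
step 2: m = 1.440000, f(m) = 2.441736 > 0 → root in [1.300000, 1.440000]
step 3: m = 1.370000, f(m) = 1.076172 > 0 → root in [1.300000, 1.370000]
Midpoint of [1.300000, 1.370000] = 1.335000

1.33500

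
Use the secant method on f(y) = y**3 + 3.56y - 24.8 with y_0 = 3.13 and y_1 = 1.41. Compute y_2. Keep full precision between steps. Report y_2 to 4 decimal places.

2.2692

f(y_0) = 17.007097, f(y_1) = -16.977179
y_2 = 1.410000 - (-16.977179)·(1.410000 - 3.130000)/(-16.977179 - (17.007097)) = 2.269243; f(y_2) = -5.036112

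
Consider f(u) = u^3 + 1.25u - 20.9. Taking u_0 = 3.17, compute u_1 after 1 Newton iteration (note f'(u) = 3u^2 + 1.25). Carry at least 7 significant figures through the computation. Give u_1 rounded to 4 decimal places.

2.6949

Newton update: u ← u − f(u)/f'(u).
u_0 = 3.170000: f = 14.917513, f' = 31.396700 → u_1 = 3.170000 - (14.917513)/(31.396700) = 2.694870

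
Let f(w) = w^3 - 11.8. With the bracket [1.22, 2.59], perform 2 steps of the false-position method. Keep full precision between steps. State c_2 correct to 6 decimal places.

2.253234

f(1.220000) = -9.984152, f(2.590000) = 5.573979
step 1: c = 2.099173, f(c) = -2.549937 < 0 → new bracket [2.099173, 2.590000]
step 2: c = 2.253234, f(c) = -0.360189 < 0 → new bracket [2.253234, 2.590000]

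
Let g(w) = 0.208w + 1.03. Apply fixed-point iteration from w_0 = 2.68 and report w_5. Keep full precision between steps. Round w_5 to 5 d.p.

1.30104

w_1 = g(2.680000) = 1.587440
w_2 = g(1.587440) = 1.360188
w_3 = g(1.360188) = 1.312919
w_4 = g(1.312919) = 1.303087
w_5 = g(1.303087) = 1.301042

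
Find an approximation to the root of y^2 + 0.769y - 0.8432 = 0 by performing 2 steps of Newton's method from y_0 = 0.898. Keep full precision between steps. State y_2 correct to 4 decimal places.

0.6115

f'(y) = 2y + 0.769
y_0 = 0.898000: f = 0.653766, f' = 2.565000 → y_1 = 0.898000 - (0.653766)/(2.565000) = 0.643120
y_1 = 0.643120: f = 0.064964, f' = 2.055241 → y_2 = 0.643120 - (0.064964)/(2.055241) = 0.611512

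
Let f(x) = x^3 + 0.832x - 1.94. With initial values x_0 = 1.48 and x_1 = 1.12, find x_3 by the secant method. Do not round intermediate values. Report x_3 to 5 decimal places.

1.02931

f(x_0) = 2.533152, f(x_1) = 0.396768
x_2 = 1.120000 - (0.396768)·(1.120000 - 1.480000)/(0.396768 - (2.533152)) = 1.053141; f(x_2) = 0.104258
x_3 = 1.053141 - (0.104258)·(1.053141 - 1.120000)/(0.104258 - (0.396768)) = 1.029311; f(x_3) = 0.006921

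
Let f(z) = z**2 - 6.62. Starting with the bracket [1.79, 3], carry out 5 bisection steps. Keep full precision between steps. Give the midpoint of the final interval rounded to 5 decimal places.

f(1.790000) = -3.415900, f(3.000000) = 2.380000 (opposite signs)
step 1: m = 2.395000, f(m) = -0.883975 < 0 → root in [2.395000, 3.000000]
step 2: m = 2.697500, f(m) = 0.656506 > 0 → root in [2.395000, 2.697500]
step 3: m = 2.546250, f(m) = -0.136611 < 0 → root in [2.546250, 2.697500]
step 4: m = 2.621875, f(m) = 0.254229 > 0 → root in [2.546250, 2.621875]
step 5: m = 2.584062, f(m) = 0.057379 > 0 → root in [2.546250, 2.584062]
Midpoint of [2.546250, 2.584062] = 2.565156

2.56516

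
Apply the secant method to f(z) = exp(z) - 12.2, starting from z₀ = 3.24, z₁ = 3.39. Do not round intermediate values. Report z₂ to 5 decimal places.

f(z_0) = 13.333722, f(z_1) = 17.465952
z_2 = 3.390000 - (17.465952)·(3.390000 - 3.240000)/(17.465952 - (13.333722)) = 2.755986; f(z_2) = 3.536546

2.75599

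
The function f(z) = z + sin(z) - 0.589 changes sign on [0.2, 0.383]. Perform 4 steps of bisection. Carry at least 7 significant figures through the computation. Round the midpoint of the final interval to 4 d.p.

0.2972

f(0.200000) = -0.190331, f(0.383000) = 0.167705 (opposite signs)
step 1: m = 0.291500, f(m) = -0.010111 < 0 → root in [0.291500, 0.383000]
step 2: m = 0.337250, f(m) = 0.079143 > 0 → root in [0.291500, 0.337250]
step 3: m = 0.314375, f(m) = 0.034597 > 0 → root in [0.291500, 0.314375]
step 4: m = 0.302937, f(m) = 0.012263 > 0 → root in [0.291500, 0.302937]
Midpoint of [0.291500, 0.302937] = 0.297219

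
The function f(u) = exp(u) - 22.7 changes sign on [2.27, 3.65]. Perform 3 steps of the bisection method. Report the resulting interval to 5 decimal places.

f(2.270000) = -13.020599, f(3.650000) = 15.774666 (opposite signs)
step 1: m = 2.960000, f(m) = -3.402028 < 0 → root in [2.960000, 3.650000]
step 2: m = 3.305000, f(m) = 4.548542 > 0 → root in [2.960000, 3.305000]
step 3: m = 3.132500, f(m) = 0.231236 > 0 → root in [2.960000, 3.132500]

[2.96000, 3.13250]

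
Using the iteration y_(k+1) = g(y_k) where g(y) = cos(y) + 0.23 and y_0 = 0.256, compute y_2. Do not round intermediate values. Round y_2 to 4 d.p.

0.5948

y_1 = g(0.256000) = 1.197411
y_2 = g(1.197411) = 0.594770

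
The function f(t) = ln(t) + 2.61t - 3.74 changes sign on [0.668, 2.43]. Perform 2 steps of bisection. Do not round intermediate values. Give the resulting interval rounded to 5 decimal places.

[1.10850, 1.54900]

f(0.668000) = -2.399987, f(2.430000) = 3.490191 (opposite signs)
step 1: m = 1.549000, f(m) = 0.740500 > 0 → root in [0.668000, 1.549000]
step 2: m = 1.108500, f(m) = -0.743807 < 0 → root in [1.108500, 1.549000]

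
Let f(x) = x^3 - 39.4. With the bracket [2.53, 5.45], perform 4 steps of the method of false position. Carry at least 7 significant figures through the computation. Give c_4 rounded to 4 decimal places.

f(2.530000) = -23.205723, f(5.450000) = 122.478625
step 1: c = 2.995120, f(c) = -12.531544 < 0 → new bracket [2.995120, 5.450000]
step 2: c = 3.222980, f(c) = -5.920967 < 0 → new bracket [3.222980, 5.450000]
step 3: c = 3.325676, f(c) = -2.617619 < 0 → new bracket [3.325676, 5.450000]
step 4: c = 3.370127, f(c) = -1.122912 < 0 → new bracket [3.370127, 5.450000]

3.3701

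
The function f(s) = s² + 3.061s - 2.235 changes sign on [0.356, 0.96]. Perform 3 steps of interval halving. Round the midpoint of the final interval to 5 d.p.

0.62025

f(0.356000) = -1.018548, f(0.960000) = 1.625160 (opposite signs)
step 1: m = 0.658000, f(m) = 0.212102 > 0 → root in [0.356000, 0.658000]
step 2: m = 0.507000, f(m) = -0.426024 < 0 → root in [0.507000, 0.658000]
step 3: m = 0.582500, f(m) = -0.112661 < 0 → root in [0.582500, 0.658000]
Midpoint of [0.582500, 0.658000] = 0.620250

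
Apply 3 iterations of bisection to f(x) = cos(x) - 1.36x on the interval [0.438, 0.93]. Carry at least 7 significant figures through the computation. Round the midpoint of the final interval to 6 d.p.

f(0.438000) = 0.309922, f(0.930000) = -0.666966 (opposite signs)
step 1: m = 0.684000, f(m) = -0.155189 < 0 → root in [0.438000, 0.684000]
step 2: m = 0.561000, f(m) = 0.083764 > 0 → root in [0.561000, 0.684000]
step 3: m = 0.622500, f(m) = -0.034177 < 0 → root in [0.561000, 0.622500]
Midpoint of [0.561000, 0.622500] = 0.591750

0.591750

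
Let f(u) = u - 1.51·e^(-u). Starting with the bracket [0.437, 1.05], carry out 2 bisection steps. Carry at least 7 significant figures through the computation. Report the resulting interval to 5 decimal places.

[0.59025, 0.74350]

f(0.437000) = -0.538417, f(1.050000) = 0.521594 (opposite signs)
step 1: m = 0.743500, f(m) = 0.025575 > 0 → root in [0.437000, 0.743500]
step 2: m = 0.590250, f(m) = -0.246575 < 0 → root in [0.590250, 0.743500]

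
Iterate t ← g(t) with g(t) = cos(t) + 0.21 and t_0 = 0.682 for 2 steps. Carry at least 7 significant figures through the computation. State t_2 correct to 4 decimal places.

t_1 = g(0.682000) = 0.986314
t_2 = g(0.986314) = 0.761768

0.7618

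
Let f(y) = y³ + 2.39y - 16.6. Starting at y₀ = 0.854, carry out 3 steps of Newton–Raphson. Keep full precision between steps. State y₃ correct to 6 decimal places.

2.339822

Newton update: y ← y − f(y)/f'(y).
f'(y) = 3y² + 2.39
y_0 = 0.854000: f = -13.936104, f' = 4.577948 → y_1 = 0.854000 - (-13.936104)/(4.577948) = 3.898181
y_1 = 3.898181: f = 51.952709, f' = 47.977455 → y_2 = 3.898181 - (51.952709)/(47.977455) = 2.815325
y_2 = 2.815325: f = 12.443039, f' = 26.168159 → y_3 = 2.815325 - (12.443039)/(26.168159) = 2.339822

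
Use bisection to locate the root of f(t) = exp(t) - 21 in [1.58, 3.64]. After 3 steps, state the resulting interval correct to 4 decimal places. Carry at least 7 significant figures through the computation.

[2.8675, 3.1250]

f(1.580000) = -16.145044, f(3.640000) = 17.091837 (opposite signs)
step 1: m = 2.610000, f(m) = -7.400949 < 0 → root in [2.610000, 3.640000]
step 2: m = 3.125000, f(m) = 1.759895 > 0 → root in [2.610000, 3.125000]
step 3: m = 2.867500, f(m) = -3.407019 < 0 → root in [2.867500, 3.125000]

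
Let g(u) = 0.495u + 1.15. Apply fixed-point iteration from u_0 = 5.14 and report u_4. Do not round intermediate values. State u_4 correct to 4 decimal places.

u_1 = g(5.140000) = 3.694300
u_2 = g(3.694300) = 2.978679
u_3 = g(2.978679) = 2.624446
u_4 = g(2.624446) = 2.449101

2.4491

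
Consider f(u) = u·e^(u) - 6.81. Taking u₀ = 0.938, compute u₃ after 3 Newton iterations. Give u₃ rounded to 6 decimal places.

f'(u) = (u + 1)·e^(u)
u_0 = 0.938000: f = -4.413535, f' = 4.951331 → u_1 = 0.938000 - (-4.413535)/(4.951331) = 1.829384
u_1 = 1.829384: f = 4.587141, f' = 17.627186 → u_2 = 1.829384 - (4.587141)/(17.627186) = 1.569152
u_2 = 1.569152: f = 0.725974, f' = 12.338550 → u_3 = 1.569152 - (0.725974)/(12.338550) = 1.510315

1.510315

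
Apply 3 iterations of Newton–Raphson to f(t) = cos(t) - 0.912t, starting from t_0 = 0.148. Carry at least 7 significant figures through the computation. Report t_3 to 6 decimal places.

0.779730

Newton update: t ← t − f(t)/f'(t).
f'(t) = -sin(t) - 0.912
t_0 = 0.148000: f = 0.854092, f' = -1.059460 → t_1 = 0.148000 - (0.854092)/(-1.059460) = 0.954158
t_1 = 0.954158: f = -0.291896, f' = -1.727827 → t_2 = 0.954158 - (-0.291896)/(-1.727827) = 0.785220
t_2 = 0.785220: f = -0.008887, f' = -1.618981 → t_3 = 0.785220 - (-0.008887)/(-1.618981) = 0.779730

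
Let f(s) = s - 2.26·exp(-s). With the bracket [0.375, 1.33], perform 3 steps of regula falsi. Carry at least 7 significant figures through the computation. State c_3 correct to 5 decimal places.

0.91080

False-position update: c = (a·f(b) − b·f(a))/(f(b) − f(a)); replace the endpoint whose sign matches f(c).
f(0.375000) = -1.178274, f(1.330000) = 0.732281
step 1: c = 0.963966, f(c) = 0.102053 > 0 → new bracket [0.375000, 0.963966]
step 2: c = 0.917020, f(c) = 0.013679 > 0 → new bracket [0.375000, 0.917020]
step 3: c = 0.910800, f(c) = 0.001822 > 0 → new bracket [0.375000, 0.910800]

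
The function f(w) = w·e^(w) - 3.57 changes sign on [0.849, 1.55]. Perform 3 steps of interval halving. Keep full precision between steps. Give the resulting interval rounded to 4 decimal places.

[1.1119, 1.1995]

f(0.849000) = -1.585625, f(1.550000) = 3.732779 (opposite signs)
step 1: m = 1.199500, f(m) = 0.410490 > 0 → root in [0.849000, 1.199500]
step 2: m = 1.024250, f(m) = -0.717458 < 0 → root in [1.024250, 1.199500]
step 3: m = 1.111875, f(m) = -0.189841 < 0 → root in [1.111875, 1.199500]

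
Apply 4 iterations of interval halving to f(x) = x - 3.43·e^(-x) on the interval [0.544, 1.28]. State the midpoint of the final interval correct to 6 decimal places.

1.119000

f(0.544000) = -1.446847, f(1.280000) = 0.326332 (opposite signs)
step 1: m = 0.912000, f(m) = -0.465900 < 0 → root in [0.912000, 1.280000]
step 2: m = 1.096000, f(m) = -0.050324 < 0 → root in [1.096000, 1.280000]
step 3: m = 1.188000, f(m) = 0.142432 > 0 → root in [1.096000, 1.188000]
step 4: m = 1.142000, f(m) = 0.047213 > 0 → root in [1.096000, 1.142000]
Midpoint of [1.096000, 1.142000] = 1.119000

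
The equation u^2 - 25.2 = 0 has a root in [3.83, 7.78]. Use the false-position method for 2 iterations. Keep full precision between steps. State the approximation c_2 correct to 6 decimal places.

f(3.830000) = -10.531100, f(7.780000) = 35.328400
step 1: c = 4.737071, f(c) = -2.760154 < 0 → new bracket [4.737071, 7.780000]
step 2: c = 4.957583, f(c) = -0.622374 < 0 → new bracket [4.957583, 7.780000]

4.957583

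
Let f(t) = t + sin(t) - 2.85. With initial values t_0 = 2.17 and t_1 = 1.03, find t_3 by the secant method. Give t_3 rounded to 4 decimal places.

Secant update: t_(k+1) = t_k − f(t_k)·(t_k − t_(k-1))/(f(t_k) − f(t_(k-1))).
f(t_0) = 0.145785, f(t_1) = -0.962701
t_2 = 1.030000 - (-0.962701)·(1.030000 - 2.170000)/(-0.962701 - (0.145785)) = 2.020070; f(t_2) = 0.070833
t_3 = 2.020070 - (0.070833)·(2.020070 - 1.030000)/(0.070833 - (-0.962701)) = 1.952216; f(t_3) = 0.030353

1.9522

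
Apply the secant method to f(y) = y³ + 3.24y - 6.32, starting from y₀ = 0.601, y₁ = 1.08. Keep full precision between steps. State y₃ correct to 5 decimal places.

1.28127

f(y_0) = -4.155678, f(y_1) = -1.561088
y_2 = 1.080000 - (-1.561088)·(1.080000 - 0.601000)/(-1.561088 - (-4.155678)) = 1.368200; f(y_2) = 0.674200
y_3 = 1.368200 - (0.674200)·(1.368200 - 1.080000)/(0.674200 - (-1.561088)) = 1.281274; f(y_3) = -0.065251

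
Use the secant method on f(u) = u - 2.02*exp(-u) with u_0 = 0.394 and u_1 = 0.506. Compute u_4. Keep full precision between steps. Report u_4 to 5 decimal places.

f(u_0) = -0.968195, f(u_1) = -0.711863
u_2 = 0.506000 - (-0.711863)·(0.506000 - 0.394000)/(-0.711863 - (-0.968195)) = 0.817036; f(u_2) = -0.075277
u_3 = 0.817036 - (-0.075277)·(0.817036 - 0.506000)/(-0.075277 - (-0.711863)) = 0.853816; f(u_3) = -0.006273
u_4 = 0.853816 - (-0.006273)·(0.853816 - 0.817036)/(-0.006273 - (-0.075277)) = 0.857160; f(u_4) = -0.000058

0.85716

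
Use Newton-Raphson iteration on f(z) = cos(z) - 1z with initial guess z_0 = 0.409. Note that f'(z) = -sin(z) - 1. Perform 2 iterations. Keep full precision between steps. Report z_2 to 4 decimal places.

z_0 = 0.409000: f = 0.508519, f' = -1.397692 → z_1 = 0.409000 - (0.508519)/(-1.397692) = 0.772828
z_1 = 0.772828: f = -0.056888, f' = -1.698162 → z_2 = 0.772828 - (-0.056888)/(-1.698162) = 0.739328

0.7393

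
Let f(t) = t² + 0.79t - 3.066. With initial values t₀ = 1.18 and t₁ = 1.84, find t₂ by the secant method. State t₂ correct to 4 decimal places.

Secant update: t_(k+1) = t_k − f(t_k)·(t_k − t_(k-1))/(f(t_k) − f(t_(k-1))).
f(t_0) = -0.741400, f(t_1) = 1.773200
t_2 = 1.840000 - (1.773200)·(1.840000 - 1.180000)/(1.773200 - (-0.741400)) = 1.374593; f(t_2) = -0.090565

1.3746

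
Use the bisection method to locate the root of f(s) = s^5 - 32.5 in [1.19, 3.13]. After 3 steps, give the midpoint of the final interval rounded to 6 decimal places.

f(1.190000) = -30.113646, f(3.130000) = 267.915051 (opposite signs)
step 1: m = 2.160000, f(m) = 14.518498 > 0 → root in [1.190000, 2.160000]
step 2: m = 1.675000, f(m) = -19.315185 < 0 → root in [1.675000, 2.160000]
step 3: m = 1.917500, f(m) = -6.577501 < 0 → root in [1.917500, 2.160000]
Midpoint of [1.917500, 2.160000] = 2.038750

2.038750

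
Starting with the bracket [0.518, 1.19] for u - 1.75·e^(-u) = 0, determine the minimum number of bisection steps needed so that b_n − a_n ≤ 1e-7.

Initial width b − a = 1.19 − 0.518 = 0.672000.
After n steps the width is (b−a)/2^n; need (b−a)/2^n ≤ 1e-7.
So n ≥ log₂(0.672000/1e-7) = log₂(6720000.0000) ≈ 22.6800.
Hence n = 23.

23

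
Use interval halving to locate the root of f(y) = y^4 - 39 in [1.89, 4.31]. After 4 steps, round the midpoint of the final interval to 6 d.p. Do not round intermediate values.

2.570625

f(1.890000) = -26.240102, f(4.310000) = 306.071491 (opposite signs)
step 1: m = 3.100000, f(m) = 53.352100 > 0 → root in [1.890000, 3.100000]
step 2: m = 2.495000, f(m) = -0.249064 < 0 → root in [2.495000, 3.100000]
step 3: m = 2.797500, f(m) = 22.246374 > 0 → root in [2.495000, 2.797500]
step 4: m = 2.646250, f(m) = 10.036954 > 0 → root in [2.495000, 2.646250]
Midpoint of [2.495000, 2.646250] = 2.570625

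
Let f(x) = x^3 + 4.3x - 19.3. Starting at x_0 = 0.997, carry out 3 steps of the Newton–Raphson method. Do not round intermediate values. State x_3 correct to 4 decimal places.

Newton update: x ← x − f(x)/f'(x).
f'(x) = 3x^2 + 4.3
x_0 = 0.997000: f = -14.021873, f' = 7.282027 → x_1 = 0.997000 - (-14.021873)/(7.282027) = 2.922545
x_1 = 2.922545: f = 18.229197, f' = 29.923813 → x_2 = 2.922545 - (18.229197)/(29.923813) = 2.313358
x_2 = 2.313358: f = 3.027672, f' = 20.354881 → x_3 = 2.313358 - (3.027672)/(20.354881) = 2.164614

2.1646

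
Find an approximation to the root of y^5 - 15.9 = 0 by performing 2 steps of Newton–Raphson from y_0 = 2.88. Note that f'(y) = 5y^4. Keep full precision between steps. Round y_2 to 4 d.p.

Newton update: y ← y − f(y)/f'(y).
y_0 = 2.880000: f = 182.235566, f' = 343.985357 → y_1 = 2.880000 - (182.235566)/(343.985357) = 2.350223
y_1 = 2.350223: f = 55.804311, f' = 152.547894 → y_2 = 2.350223 - (55.804311)/(152.547894) = 1.984408

1.9844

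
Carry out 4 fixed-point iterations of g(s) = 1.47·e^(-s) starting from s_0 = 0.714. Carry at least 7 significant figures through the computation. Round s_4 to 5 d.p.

s_1 = g(0.714000) = 0.719832
s_2 = g(0.719832) = 0.715646
s_3 = g(0.715646) = 0.718648
s_4 = g(0.718648) = 0.716494

0.71649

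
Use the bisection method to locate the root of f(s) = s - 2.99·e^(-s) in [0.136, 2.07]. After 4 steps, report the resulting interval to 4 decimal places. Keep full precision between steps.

f(0.136000) = -2.473799, f(2.070000) = 1.692705 (opposite signs)
step 1: m = 1.103000, f(m) = 0.110697 > 0 → root in [0.136000, 1.103000]
step 2: m = 0.619500, f(m) = -0.989758 < 0 → root in [0.619500, 1.103000]
step 3: m = 0.861250, f(m) = -0.402424 < 0 → root in [0.861250, 1.103000]
step 4: m = 0.982125, f(m) = -0.137673 < 0 → root in [0.982125, 1.103000]

[0.9821, 1.1030]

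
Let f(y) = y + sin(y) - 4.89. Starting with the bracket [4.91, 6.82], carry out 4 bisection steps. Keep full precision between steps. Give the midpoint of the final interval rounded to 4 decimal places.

5.5666

f(4.910000) = -0.960538, f(6.820000) = 2.441401 (opposite signs)
step 1: m = 5.865000, f(m) = 0.568897 > 0 → root in [4.910000, 5.865000]
step 2: m = 5.387500, f(m) = -0.283138 < 0 → root in [5.387500, 5.865000]
step 3: m = 5.626250, f(m) = 0.125557 > 0 → root in [5.387500, 5.626250]
step 4: m = 5.506875, f(m) = -0.083777 < 0 → root in [5.506875, 5.626250]
Midpoint of [5.506875, 5.626250] = 5.566563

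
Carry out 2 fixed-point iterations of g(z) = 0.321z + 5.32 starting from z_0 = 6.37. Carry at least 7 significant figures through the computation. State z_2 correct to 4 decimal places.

7.6841

z_1 = g(6.370000) = 7.364770
z_2 = g(7.364770) = 7.684091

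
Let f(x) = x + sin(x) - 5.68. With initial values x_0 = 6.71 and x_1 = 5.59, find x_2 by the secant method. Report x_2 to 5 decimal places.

f(x_0) = 1.443973, f(x_1) = -0.728991
x_2 = 5.590000 - (-0.728991)·(5.590000 - 6.710000)/(-0.728991 - (1.443973)) = 5.965740; f(x_2) = -0.026401

5.96574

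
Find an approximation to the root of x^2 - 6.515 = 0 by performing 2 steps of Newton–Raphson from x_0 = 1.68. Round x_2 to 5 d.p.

Newton update: x ← x − f(x)/f'(x).
f'(x) = 2x
x_0 = 1.680000: f = -3.692600, f' = 3.360000 → x_1 = 1.680000 - (-3.692600)/(3.360000) = 2.778988
x_1 = 2.778988: f = 1.207775, f' = 5.557976 → x_2 = 2.778988 - (1.207775)/(5.557976) = 2.561683

2.56168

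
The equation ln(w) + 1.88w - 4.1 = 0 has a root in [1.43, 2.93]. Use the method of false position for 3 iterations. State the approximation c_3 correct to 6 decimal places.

1.852836

False-position update: c = (a·f(b) − b·f(a))/(f(b) − f(a)); replace the endpoint whose sign matches f(c).
f(1.430000) = -1.053926, f(2.930000) = 2.483402
step 1: c = 1.876916, f(c) = 0.058232 > 0 → new bracket [1.430000, 1.876916]
step 2: c = 1.853516, f(c) = 0.001694 > 0 → new bracket [1.430000, 1.853516]
step 3: c = 1.852836, f(c) = 0.000050 > 0 → new bracket [1.430000, 1.852836]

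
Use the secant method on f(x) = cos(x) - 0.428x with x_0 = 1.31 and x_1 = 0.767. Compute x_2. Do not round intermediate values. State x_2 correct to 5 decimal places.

1.07325

f(x_0) = -0.302830, f(x_1) = 0.391720
x_2 = 0.767000 - (0.391720)·(0.767000 - 1.310000)/(0.391720 - (-0.302830)) = 1.073247; f(x_2) = 0.017924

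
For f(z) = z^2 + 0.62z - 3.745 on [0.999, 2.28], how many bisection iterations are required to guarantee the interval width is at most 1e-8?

27

Initial width b − a = 2.28 − 0.999 = 1.281000.
After n steps the width is (b−a)/2^n; need (b−a)/2^n ≤ 1e-8.
So n ≥ log₂(1.281000/1e-8) = log₂(128100000.0000) ≈ 26.9327.
Hence n = 27.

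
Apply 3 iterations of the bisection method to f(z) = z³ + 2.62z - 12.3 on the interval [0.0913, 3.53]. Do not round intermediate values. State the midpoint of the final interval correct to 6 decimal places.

2.025569

f(0.091300) = -12.060033, f(3.530000) = 40.935577 (opposite signs)
step 1: m = 1.810650, f(m) = -1.619965 < 0 → root in [1.810650, 3.530000]
step 2: m = 2.670325, f(m) = 13.737366 > 0 → root in [1.810650, 2.670325]
step 3: m = 2.240487, f(m) = 4.816841 > 0 → root in [1.810650, 2.240487]
Midpoint of [1.810650, 2.240487] = 2.025569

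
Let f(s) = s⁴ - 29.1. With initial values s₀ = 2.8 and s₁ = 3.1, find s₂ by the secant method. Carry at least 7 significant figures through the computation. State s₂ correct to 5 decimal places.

f(s_0) = 32.365600, f(s_1) = 63.252100
s_2 = 3.100000 - (63.252100)·(3.100000 - 2.800000)/(63.252100 - (32.365600)) = 2.485634; f(s_2) = 9.072306

2.48563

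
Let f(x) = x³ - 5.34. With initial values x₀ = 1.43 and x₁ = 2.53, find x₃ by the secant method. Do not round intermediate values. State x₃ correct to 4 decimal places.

f(x_0) = -2.415793, f(x_1) = 10.854277
x_2 = 2.530000 - (10.854277)·(2.530000 - 1.430000)/(10.854277 - (-2.415793)) = 1.630253; f(x_2) = -1.007236
x_3 = 1.630253 - (-1.007236)·(1.630253 - 2.530000)/(-1.007236 - (10.854277)) = 1.706656; f(x_3) = -0.369064

1.7067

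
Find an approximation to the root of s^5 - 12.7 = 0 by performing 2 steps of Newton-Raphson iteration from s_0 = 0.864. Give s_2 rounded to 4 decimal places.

f'(s) = 5s^4
s_0 = 0.864000: f = -12.218531, f' = 2.786281 → s_1 = 0.864000 - (-12.218531)/(2.786281) = 5.249246
s_1 = 5.249246: f = 3972.818379, f' = 3796.276681 → s_2 = 5.249246 - (3972.818379)/(3796.276681) = 4.202743

4.2027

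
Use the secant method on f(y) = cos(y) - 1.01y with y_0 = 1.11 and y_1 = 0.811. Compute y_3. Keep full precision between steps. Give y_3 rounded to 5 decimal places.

0.73477

Secant update: y_(k+1) = y_k − f(y_k)·(y_k − y_(k-1))/(f(y_k) − f(y_(k-1))).
f(y_0) = -0.676438, f(y_1) = -0.130336
y_2 = 0.811000 - (-0.130336)·(0.811000 - 1.110000)/(-0.130336 - (-0.676438)) = 0.739639; f(y_2) = -0.008323
y_3 = 0.739639 - (-0.008323)·(0.739639 - 0.811000)/(-0.008323 - (-0.130336)) = 0.734771; f(y_3) = -0.000134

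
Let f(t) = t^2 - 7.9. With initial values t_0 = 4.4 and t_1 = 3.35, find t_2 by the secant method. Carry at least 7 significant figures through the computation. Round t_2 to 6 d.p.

Secant update: t_(k+1) = t_k − f(t_k)·(t_k − t_(k-1))/(f(t_k) − f(t_(k-1))).
f(t_0) = 11.460000, f(t_1) = 3.322500
t_2 = 3.350000 - (3.322500)·(3.350000 - 4.400000)/(3.322500 - (11.460000)) = 2.921290; f(t_2) = 0.633937

2.921290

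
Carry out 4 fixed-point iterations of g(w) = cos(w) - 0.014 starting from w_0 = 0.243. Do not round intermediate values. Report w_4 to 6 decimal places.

0.659370

w_1 = g(0.243000) = 0.956620
w_2 = g(0.956620) = 0.562285
w_3 = g(0.562285) = 0.832039
w_4 = g(0.832039) = 0.659370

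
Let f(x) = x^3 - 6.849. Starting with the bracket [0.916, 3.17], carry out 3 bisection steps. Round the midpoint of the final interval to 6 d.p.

f(0.916000) = -6.080425, f(3.170000) = 25.006013 (opposite signs)
step 1: m = 2.043000, f(m) = 1.678174 > 0 → root in [0.916000, 2.043000]
step 2: m = 1.479500, f(m) = -3.610492 < 0 → root in [1.479500, 2.043000]
step 3: m = 1.761250, f(m) = -1.385600 < 0 → root in [1.761250, 2.043000]
Midpoint of [1.761250, 2.043000] = 1.902125

1.902125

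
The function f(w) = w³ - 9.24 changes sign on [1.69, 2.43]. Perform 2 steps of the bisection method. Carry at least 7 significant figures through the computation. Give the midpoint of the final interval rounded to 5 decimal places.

2.15250

f(1.690000) = -4.413191, f(2.430000) = 5.108907 (opposite signs)
step 1: m = 2.060000, f(m) = -0.498184 < 0 → root in [2.060000, 2.430000]
step 2: m = 2.245000, f(m) = 2.074856 > 0 → root in [2.060000, 2.245000]
Midpoint of [2.060000, 2.245000] = 2.152500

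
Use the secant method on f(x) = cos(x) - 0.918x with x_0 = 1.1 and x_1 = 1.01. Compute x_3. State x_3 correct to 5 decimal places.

0.77737

f(x_0) = -0.556204, f(x_1) = -0.395319
x_2 = 1.010000 - (-0.395319)·(1.010000 - 1.100000)/(-0.395319 - (-0.556204)) = 0.788856; f(x_2) = -0.019512
x_3 = 0.788856 - (-0.019512)·(0.788856 - 1.010000)/(-0.019512 - (-0.395319)) = 0.777374; f(x_3) = -0.000871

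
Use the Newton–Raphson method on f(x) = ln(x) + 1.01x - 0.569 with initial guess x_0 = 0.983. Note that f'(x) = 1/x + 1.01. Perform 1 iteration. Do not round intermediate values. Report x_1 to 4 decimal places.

Newton update: x ← x − f(x)/f'(x).
x_0 = 0.983000: f = 0.406684, f' = 2.027294 → x_1 = 0.983000 - (0.406684)/(2.027294) = 0.782396

0.7824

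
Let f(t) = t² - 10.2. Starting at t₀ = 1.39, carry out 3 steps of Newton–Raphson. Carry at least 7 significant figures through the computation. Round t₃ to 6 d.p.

Newton update: t ← t − f(t)/f'(t).
f'(t) = 2t
t_0 = 1.390000: f = -8.267900, f' = 2.780000 → t_1 = 1.390000 - (-8.267900)/(2.780000) = 4.364065
t_1 = 4.364065: f = 8.845061, f' = 8.728129 → t_2 = 4.364065 - (8.845061)/(8.728129) = 3.350668
t_2 = 3.350668: f = 1.026974, f' = 6.701335 → t_3 = 3.350668 - (1.026974)/(6.701335) = 3.197419

3.197419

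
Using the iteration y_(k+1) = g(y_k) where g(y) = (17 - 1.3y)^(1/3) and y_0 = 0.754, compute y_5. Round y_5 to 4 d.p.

2.4030

y_1 = g(0.754000) = 2.520881
y_2 = g(2.520881) = 2.394132
y_3 = g(2.394132) = 2.403677
y_4 = g(2.403677) = 2.402960
y_5 = g(2.402960) = 2.403014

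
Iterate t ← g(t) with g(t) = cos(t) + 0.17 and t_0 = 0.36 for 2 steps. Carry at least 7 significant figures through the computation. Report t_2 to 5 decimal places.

0.61833

t_1 = g(0.360000) = 1.105897
t_2 = g(1.105897) = 0.618333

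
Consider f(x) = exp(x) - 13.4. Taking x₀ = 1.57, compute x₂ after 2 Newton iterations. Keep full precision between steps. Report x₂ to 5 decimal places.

2.82428

Newton update: x ← x − f(x)/f'(x).
f'(x) = exp(x)
x_0 = 1.570000: f = -8.593352, f' = 4.806648 → x_1 = 1.570000 - (-8.593352)/(4.806648) = 3.357805
x_1 = 3.357805: f = 15.326081, f' = 28.726081 → x_2 = 3.357805 - (15.326081)/(28.726081) = 2.824280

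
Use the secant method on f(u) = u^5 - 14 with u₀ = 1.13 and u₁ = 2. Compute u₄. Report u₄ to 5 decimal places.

Secant update: u_(k+1) = u_k − f(u_k)·(u_k − u_(k-1))/(f(u_k) − f(u_(k-1))).
f(u_0) = -12.157565, f(u_1) = 18.000000
u_2 = 2.000000 - (18.000000)·(2.000000 - 1.130000)/(18.000000 - (-12.157565)) = 1.480727; f(u_2) = -6.881714
u_3 = 1.480727 - (-6.881714)·(1.480727 - 2.000000)/(-6.881714 - (18.000000)) = 1.624346; f(u_3) = -2.691810
u_4 = 1.624346 - (-2.691810)·(1.624346 - 1.480727)/(-2.691810 - (-6.881714)) = 1.716615; f(u_4) = 0.906095

1.71661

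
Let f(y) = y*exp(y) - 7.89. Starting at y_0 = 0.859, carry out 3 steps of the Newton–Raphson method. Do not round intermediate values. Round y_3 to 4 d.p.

Newton update: y ← y − f(y)/f'(y).
f'(y) = (y+1)*exp(y)
y_0 = 0.859000: f = -5.862074, f' = 4.388725 → y_1 = 0.859000 - (-5.862074)/(4.388725) = 2.194712
y_1 = 2.194712: f = 11.812851, f' = 28.680269 → y_2 = 2.194712 - (11.812851)/(28.680269) = 1.782832
y_2 = 1.782832: f = 2.711913, f' = 16.548584 → y_3 = 1.782832 - (2.711913)/(16.548584) = 1.618956

1.6190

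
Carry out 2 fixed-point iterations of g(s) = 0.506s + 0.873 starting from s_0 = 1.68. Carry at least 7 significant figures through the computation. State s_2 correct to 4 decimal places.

s_1 = g(1.680000) = 1.723080
s_2 = g(1.723080) = 1.744878

1.7449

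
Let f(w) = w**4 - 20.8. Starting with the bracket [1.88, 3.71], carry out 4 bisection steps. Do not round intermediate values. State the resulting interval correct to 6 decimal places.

[2.108750, 2.223125]

f(1.880000) = -8.308017, f(3.710000) = 168.650449 (opposite signs)
step 1: m = 2.795000, f(m) = 40.227735 > 0 → root in [1.880000, 2.795000]
step 2: m = 2.337500, f(m) = 9.054272 > 0 → root in [1.880000, 2.337500]
step 3: m = 2.108750, f(m) = -1.025734 < 0 → root in [2.108750, 2.337500]
step 4: m = 2.223125, f(m) = 3.626179 > 0 → root in [2.108750, 2.223125]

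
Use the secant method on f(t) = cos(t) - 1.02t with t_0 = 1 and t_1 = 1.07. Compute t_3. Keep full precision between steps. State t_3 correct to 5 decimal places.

0.73124

f(t_0) = -0.479698, f(t_1) = -0.611276
t_2 = 1.070000 - (-0.611276)·(1.070000 - 1.000000)/(-0.611276 - (-0.479698)) = 0.744799; f(t_2) = -0.024471
t_3 = 0.744799 - (-0.024471)·(0.744799 - 1.070000)/(-0.024471 - (-0.611276)) = 0.731238; f(t_3) = -0.001514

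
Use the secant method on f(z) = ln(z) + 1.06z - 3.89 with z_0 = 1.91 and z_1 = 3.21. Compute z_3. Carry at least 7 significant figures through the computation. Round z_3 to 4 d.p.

f(z_0) = -1.218297, f(z_1) = 0.678871
z_2 = 3.210000 - (0.678871)·(3.210000 - 1.910000)/(0.678871 - (-1.218297)) = 2.744816; f(z_2) = 0.029219
z_3 = 2.744816 - (0.029219)·(2.744816 - 3.210000)/(0.029219 - (0.678871)) = 2.723894; f(z_3) = -0.000610

2.7239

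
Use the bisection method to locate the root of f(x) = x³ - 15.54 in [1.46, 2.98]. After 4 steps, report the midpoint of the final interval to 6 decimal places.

2.457500

f(1.460000) = -12.427864, f(2.980000) = 10.923592 (opposite signs)
step 1: m = 2.220000, f(m) = -4.598952 < 0 → root in [2.220000, 2.980000]
step 2: m = 2.600000, f(m) = 2.036000 > 0 → root in [2.220000, 2.600000]
step 3: m = 2.410000, f(m) = -1.542479 < 0 → root in [2.410000, 2.600000]
step 4: m = 2.505000, f(m) = 0.178938 > 0 → root in [2.410000, 2.505000]
Midpoint of [2.410000, 2.505000] = 2.457500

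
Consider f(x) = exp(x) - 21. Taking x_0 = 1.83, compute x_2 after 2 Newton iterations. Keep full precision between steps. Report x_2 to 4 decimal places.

3.5140

Newton update: x ← x − f(x)/f'(x).
f'(x) = exp(x)
x_0 = 1.830000: f = -14.766113, f' = 6.233887 → x_1 = 1.830000 - (-14.766113)/(6.233887) = 4.198685
x_1 = 4.198685: f = 45.598691, f' = 66.598691 → x_2 = 4.198685 - (45.598691)/(66.598691) = 3.514006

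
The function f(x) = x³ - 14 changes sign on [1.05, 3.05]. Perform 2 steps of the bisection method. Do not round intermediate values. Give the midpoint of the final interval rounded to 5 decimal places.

f(1.050000) = -12.842375, f(3.050000) = 14.372625 (opposite signs)
step 1: m = 2.050000, f(m) = -5.384875 < 0 → root in [2.050000, 3.050000]
step 2: m = 2.550000, f(m) = 2.581375 > 0 → root in [2.050000, 2.550000]
Midpoint of [2.050000, 2.550000] = 2.300000

2.30000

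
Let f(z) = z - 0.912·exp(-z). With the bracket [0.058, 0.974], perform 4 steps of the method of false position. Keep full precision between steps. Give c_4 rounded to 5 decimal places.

f(0.058000) = -0.802609, f(0.974000) = 0.629656
step 1: c = 0.571306, f(c) = 0.056219 > 0 → new bracket [0.058000, 0.571306]
step 2: c = 0.537704, f(c) = 0.005016 > 0 → new bracket [0.058000, 0.537704]
step 3: c = 0.534725, f(c) = 0.000447 > 0 → new bracket [0.058000, 0.534725]
step 4: c = 0.534459, f(c) = 0.000040 > 0 → new bracket [0.058000, 0.534459]

0.53446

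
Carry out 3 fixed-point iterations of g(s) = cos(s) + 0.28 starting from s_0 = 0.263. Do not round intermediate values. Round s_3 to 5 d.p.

1.10563

s_1 = g(0.263000) = 1.245614
s_2 = g(1.245614) = 0.599481
s_3 = g(0.599481) = 1.105628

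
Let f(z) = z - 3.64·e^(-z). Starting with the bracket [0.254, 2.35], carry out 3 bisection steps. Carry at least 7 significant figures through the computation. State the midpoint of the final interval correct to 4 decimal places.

f(0.254000) = -2.569518, f(2.350000) = 2.002856 (opposite signs)
step 1: m = 1.302000, f(m) = 0.311966 > 0 → root in [0.254000, 1.302000]
step 2: m = 0.778000, f(m) = -0.893938 < 0 → root in [0.778000, 1.302000]
step 3: m = 1.040000, f(m) = -0.246575 < 0 → root in [1.040000, 1.302000]
Midpoint of [1.040000, 1.302000] = 1.171000

1.1710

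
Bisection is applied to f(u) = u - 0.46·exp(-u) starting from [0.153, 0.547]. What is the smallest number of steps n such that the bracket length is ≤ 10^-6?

19

Initial width b − a = 0.547 − 0.153 = 0.394000.
After n steps the width is (b−a)/2^n; need (b−a)/2^n ≤ 10^-6.
So n ≥ log₂(0.394000/10^-6) = log₂(394000.0000) ≈ 18.5878.
Hence n = 19.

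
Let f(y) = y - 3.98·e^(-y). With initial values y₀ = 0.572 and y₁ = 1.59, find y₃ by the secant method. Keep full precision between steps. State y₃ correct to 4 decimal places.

f(y_0) = -1.674294, f(y_1) = 0.778376
y_2 = 1.590000 - (0.778376)·(1.590000 - 0.572000)/(0.778376 - (-1.674294)) = 1.266929; f(y_2) = 0.145781
y_3 = 1.266929 - (0.145781)·(1.266929 - 1.590000)/(0.145781 - (0.778376)) = 1.192477; f(y_3) = -0.015327

1.1925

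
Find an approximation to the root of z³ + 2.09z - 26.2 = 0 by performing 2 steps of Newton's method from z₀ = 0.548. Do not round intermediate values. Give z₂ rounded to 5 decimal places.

5.97140

f'(z) = 3z² + 2.09
z_0 = 0.548000: f = -24.890113, f' = 2.990912 → z_1 = 0.548000 - (-24.890113)/(2.990912) = 8.869914
z_1 = 8.869914: f = 690.182001, f' = 238.116140 → z_2 = 8.869914 - (690.182001)/(238.116140) = 5.971404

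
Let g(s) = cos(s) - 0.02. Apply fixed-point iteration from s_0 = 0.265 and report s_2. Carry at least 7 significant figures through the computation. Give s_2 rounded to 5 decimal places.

0.56567

s_1 = g(0.265000) = 0.945093
s_2 = g(0.945093) = 0.565668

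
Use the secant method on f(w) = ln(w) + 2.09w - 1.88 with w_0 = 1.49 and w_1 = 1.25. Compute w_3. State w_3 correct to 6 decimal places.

0.933880

f(w_0) = 1.632876, f(w_1) = 0.955644
w_2 = 1.250000 - (0.955644)·(1.250000 - 1.490000)/(0.955644 - (1.632876)) = 0.911336; f(w_2) = -0.068152
w_3 = 0.911336 - (-0.068152)·(0.911336 - 1.250000)/(-0.068152 - (0.955644)) = 0.933880; f(w_3) = 0.003402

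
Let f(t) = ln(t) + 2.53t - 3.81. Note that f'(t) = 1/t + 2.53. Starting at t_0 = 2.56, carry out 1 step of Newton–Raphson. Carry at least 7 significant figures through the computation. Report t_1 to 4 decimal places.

1.3251

t_0 = 2.560000: f = 3.606807, f' = 2.920625 → t_1 = 2.560000 - (3.606807)/(2.920625) = 1.325056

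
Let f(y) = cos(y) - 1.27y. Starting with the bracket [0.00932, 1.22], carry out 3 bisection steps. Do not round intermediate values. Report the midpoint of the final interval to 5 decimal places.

0.69033

f(0.009320) = 0.988120, f(1.220000) = -1.205754 (opposite signs)
step 1: m = 0.614660, f(m) = 0.036351 > 0 → root in [0.614660, 1.220000]
step 2: m = 0.917330, f(m) = -0.557067 < 0 → root in [0.614660, 0.917330]
step 3: m = 0.765995, f(m) = -0.252121 < 0 → root in [0.614660, 0.765995]
Midpoint of [0.614660, 0.765995] = 0.690327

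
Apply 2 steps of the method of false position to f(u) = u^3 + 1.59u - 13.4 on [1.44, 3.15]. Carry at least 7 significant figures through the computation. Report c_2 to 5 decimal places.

2.06259

f(1.440000) = -8.124416, f(3.150000) = 22.864375
step 1: c = 1.888315, f(c) = -3.664346 < 0 → new bracket [1.888315, 3.150000]
step 2: c = 2.062589, f(c) = -1.345670 < 0 → new bracket [2.062589, 3.150000]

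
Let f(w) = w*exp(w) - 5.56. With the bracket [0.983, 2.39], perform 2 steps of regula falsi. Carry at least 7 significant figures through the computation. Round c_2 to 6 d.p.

1.261585

False-position update: c = (a·f(b) − b·f(a))/(f(b) − f(a)); replace the endpoint whose sign matches f(c).
f(0.983000) = -2.932970, f(2.390000) = 20.523251
step 1: c = 1.158932, f(c) = -1.867034 < 0 → new bracket [1.158932, 2.390000]
step 2: c = 1.261585, f(c) = -1.105324 < 0 → new bracket [1.261585, 2.390000]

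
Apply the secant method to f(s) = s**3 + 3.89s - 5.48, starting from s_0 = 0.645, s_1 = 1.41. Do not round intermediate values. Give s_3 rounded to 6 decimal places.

f(s_0) = -2.702614, f(s_1) = 2.808121
s_2 = 1.410000 - (2.808121)·(1.410000 - 0.645000)/(2.808121 - (-2.702614)) = 1.020177; f(s_2) = -0.449753
s_3 = 1.020177 - (-0.449753)·(1.020177 - 1.410000)/(-0.449753 - (2.808121)) = 1.073992; f(s_3) = -0.063364

1.073992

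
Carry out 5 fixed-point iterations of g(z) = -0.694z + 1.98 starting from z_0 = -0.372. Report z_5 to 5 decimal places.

1.41689

z_1 = g(-0.372000) = 2.238168
z_2 = g(2.238168) = 0.426711
z_3 = g(0.426711) = 1.683862
z_4 = g(1.683862) = 0.811400
z_5 = g(0.811400) = 1.416889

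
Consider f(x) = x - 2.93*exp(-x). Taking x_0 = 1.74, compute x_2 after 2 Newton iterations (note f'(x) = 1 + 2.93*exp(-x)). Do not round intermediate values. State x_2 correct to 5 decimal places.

Newton update: x ← x − f(x)/f'(x).
x_0 = 1.740000: f = 1.225725, f' = 1.514275 → x_1 = 1.740000 - (1.225725)/(1.514275) = 0.930553
x_1 = 0.930553: f = -0.224850, f' = 2.155403 → x_2 = 0.930553 - (-0.224850)/(2.155403) = 1.034872

1.03487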